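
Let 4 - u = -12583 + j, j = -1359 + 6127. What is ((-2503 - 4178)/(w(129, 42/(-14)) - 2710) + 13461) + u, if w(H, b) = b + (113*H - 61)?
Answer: 251161159/11803 ≈ 21279.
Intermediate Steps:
j = 4768
w(H, b) = -61 + b + 113*H (w(H, b) = b + (-61 + 113*H) = -61 + b + 113*H)
u = 7819 (u = 4 - (-12583 + 4768) = 4 - 1*(-7815) = 4 + 7815 = 7819)
((-2503 - 4178)/(w(129, 42/(-14)) - 2710) + 13461) + u = ((-2503 - 4178)/((-61 + 42/(-14) + 113*129) - 2710) + 13461) + 7819 = (-6681/((-61 + 42*(-1/14) + 14577) - 2710) + 13461) + 7819 = (-6681/((-61 - 3 + 14577) - 2710) + 13461) + 7819 = (-6681/(14513 - 2710) + 13461) + 7819 = (-6681/11803 + 13461) + 7819 = 158873502/11803 + 7819 = 251161159/11803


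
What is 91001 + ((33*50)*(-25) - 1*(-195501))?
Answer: 245252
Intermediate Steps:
91001 + ((33*50)*(-25) - 1*(-195501)) = 91001 + (1650*(-25) + 195501) = 91001 + (-41250 + 195501) = 91001 + 154251 = 245252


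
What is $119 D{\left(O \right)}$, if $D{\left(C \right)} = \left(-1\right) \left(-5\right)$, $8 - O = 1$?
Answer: $595$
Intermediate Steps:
$O = 7$ ($O = 8 - 1 = 7$)
$D{\left(C \right)} = 5$
$119 D{\left(O \right)} = 119 \cdot 5 = 595$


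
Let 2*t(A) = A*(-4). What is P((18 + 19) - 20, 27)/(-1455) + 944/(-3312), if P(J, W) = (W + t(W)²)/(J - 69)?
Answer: -1284913/5220540 ≈ -0.24613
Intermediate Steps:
t(A) = -2*A (t(A) = (A*(-4))/2 = (-4*A)/2 = -2*A)
P(J, W) = (W + 4*W²)/(-69 + J) (P(J, W) = (W + (-2*W)²)/(J - 69) = (W + 4*W²)/(-69 + J))
P((18 + 19) - 20, 27)/(-1455) + 944/(-3312) = (27*(1 + 4*27)/(-69 + ((18 + 19) - 20)))/(-1455) + 944/(-3312) = (27*(1 + 108)/(-69 + (37 - 20)))*(-1/1455) + 944*(-1/3312) = (27*109/(-69 + 17))*(-1/1455) - 59/207 = (27*109/(-52))*(-1/1455) - 59/207 = (27*(-1/52)*109)*(-1/1455) - 59/207 = -2943/52*(-1/1455) - 59/207 = 981/25220 - 59/207 = -1284913/5220540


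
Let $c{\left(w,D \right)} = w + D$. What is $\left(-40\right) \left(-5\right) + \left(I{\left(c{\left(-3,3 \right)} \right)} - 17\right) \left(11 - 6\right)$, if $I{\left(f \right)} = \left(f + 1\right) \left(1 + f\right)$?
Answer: $120$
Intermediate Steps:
$c{\left(w,D \right)} = D + w$
$I{\left(f \right)} = \left(1 + f\right)^{2}$ ($I{\left(f \right)} = \left(1 + f\right) \left(1 + f\right) = \left(1 + f\right)^{2}$)
$\left(-40\right) \left(-5\right) + \left(I{\left(c{\left(-3,3 \right)} \right)} - 17\right) \left(11 - 6\right) = \left(-40\right) \left(-5\right) + \left(\left(1 + \left(3 - 3\right)\right)^{2} - 17\right) \left(11 - 6\right) = 200 + \left(\left(1 + 0\right)^{2} - 17\right) 5 = 200 + \left(1^{2} - 17\right) 5 = 200 + \left(1 - 17\right) 5 = 200 - 80 = 120$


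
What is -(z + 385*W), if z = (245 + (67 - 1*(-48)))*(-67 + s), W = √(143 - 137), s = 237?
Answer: -61200 - 385*√6 ≈ -62143.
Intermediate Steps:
W = √6 ≈ 2.4495
z = 61200 (z = (245 + (67 - 1*(-48)))*(-67 + 237) = (245 + (67 + 48))*170 = (245 + 115)*170 = 360*170 = 61200)
-(z + 385*W) = -(61200 + 385*√6) = -61200 - 385*√6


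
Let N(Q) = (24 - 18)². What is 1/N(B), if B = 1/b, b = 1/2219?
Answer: 1/36 ≈ 0.027778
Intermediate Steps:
b = 1/2219 ≈ 0.00045065
B = 2219 (B = 1/(1/2219) = 2219)
N(Q) = 36 (N(Q) = 6² = 36)
1/N(B) = 1/36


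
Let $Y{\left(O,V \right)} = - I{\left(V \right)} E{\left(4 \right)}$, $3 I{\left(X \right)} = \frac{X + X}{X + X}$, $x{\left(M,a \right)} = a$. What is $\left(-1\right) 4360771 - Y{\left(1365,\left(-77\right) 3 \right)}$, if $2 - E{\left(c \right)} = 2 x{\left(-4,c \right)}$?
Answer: $-4360773$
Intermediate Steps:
$I{\left(X \right)} = \frac{1}{3}$ ($I{\left(X \right)} = \frac{\left(X + X\right) \frac{1}{X + X}}{3} = \frac{2 X \frac{1}{2 X}}{3} = \frac{1}{3} \cdot 1 = \frac{1}{3}$)
$E{\left(c \right)} = 2 - 2 c$
$Y{\left(O,V \right)} = 2$ ($Y{\left(O,V \right)} = \left(-1\right) \frac{1}{3} \left(2 - 8\right) = - \frac{2 - 8}{3} = \left(- \frac{1}{3}\right) \left(-6\right) = 2$)
$\left(-1\right) 4360771 - Y{\left(1365,\left(-77\right) 3 \right)} = \left(-1\right) 4360771 - 2 = -4360771 - 2 = -4360773$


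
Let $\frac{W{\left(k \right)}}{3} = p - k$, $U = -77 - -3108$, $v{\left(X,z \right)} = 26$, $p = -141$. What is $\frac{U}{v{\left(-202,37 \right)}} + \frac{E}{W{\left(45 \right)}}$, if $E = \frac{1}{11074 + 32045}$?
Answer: $\frac{18231769609}{156392613} \approx 116.58$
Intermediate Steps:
$E = \frac{1}{43119} \approx 2.3192 \cdot 10^{-5}$
$U = 3031$ ($U = -77 + 3108 = 3031$)
$W{\left(k \right)} = -423 - 3 k$ ($W{\left(k \right)} = 3 \left(-141 - k\right) = -423 - 3 k$)
$\frac{U}{v{\left(-202,37 \right)}} + \frac{E}{W{\left(45 \right)}} = \frac{3031}{26} + \frac{1}{43119 \left(-423 - 135\right)} = 3031 \cdot \frac{1}{26} + \frac{1}{43119 \left(-423 - 135\right)} = \frac{3031}{26} + \frac{1}{43119 \left(-558\right)} = \frac{3031}{26} + \frac{1}{43119} \left(- \frac{1}{558}\right) = \frac{3031}{26} - \frac{1}{24060402} = \frac{18231769609}{156392613}$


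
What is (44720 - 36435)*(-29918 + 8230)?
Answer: -179685080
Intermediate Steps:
(44720 - 36435)*(-29918 + 8230) = 8285*(-21688) = -179685080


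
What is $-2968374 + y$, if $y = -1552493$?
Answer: $-4520867$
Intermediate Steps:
$-2968374 + y = -2968374 - 1552493 = -4520867$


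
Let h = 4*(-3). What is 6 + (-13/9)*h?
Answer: 70/3 ≈ 23.333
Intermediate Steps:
h = -12
6 + (-13/9)*h = 6 - 13/9*(-12) = 6 + 52/3 = 70/3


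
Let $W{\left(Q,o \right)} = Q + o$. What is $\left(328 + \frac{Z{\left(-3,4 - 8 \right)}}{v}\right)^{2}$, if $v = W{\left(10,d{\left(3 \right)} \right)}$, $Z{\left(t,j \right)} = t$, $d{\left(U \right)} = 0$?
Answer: $\frac{10738729}{100} \approx 1.0739 \cdot 10^{5}$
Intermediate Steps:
$v = 10$ ($v = 10 + 0 = 10$)
$\left(328 + \frac{Z{\left(-3,4 - 8 \right)}}{v}\right)^{2} = \left(328 - \frac{3}{10}\right)^{2} = \left(\frac{3277}{10}\right)^{2} = \frac{10738729}{100}$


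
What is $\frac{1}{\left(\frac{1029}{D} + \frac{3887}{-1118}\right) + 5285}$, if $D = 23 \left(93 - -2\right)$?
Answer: $\frac{187910}{992539529} \approx 0.00018932$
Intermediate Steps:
$D = 2185$ ($D = 23 \left(93 + 2\right) = 23 \cdot 95 = 2185$)
$\frac{1}{\left(\frac{1029}{D} + \frac{3887}{-1118}\right) + 5285} = \frac{1}{\left(\frac{1029}{2185} + \frac{3887}{-1118}\right) + 5285} = \frac{1}{\left(1029 \cdot \frac{1}{2185} + 3887 \left(- \frac{1}{1118}\right)\right) + 5285} = \frac{1}{\left(\frac{1029}{2185} - \frac{299}{86}\right) + 5285} = \frac{1}{- \frac{564821}{187910} + 5285} = \frac{1}{\frac{992539529}{187910}} = \frac{187910}{992539529}$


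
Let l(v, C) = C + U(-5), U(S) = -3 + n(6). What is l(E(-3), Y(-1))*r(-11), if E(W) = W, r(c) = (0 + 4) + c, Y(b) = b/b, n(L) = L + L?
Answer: -70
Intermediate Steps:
n(L) = 2*L
Y(b) = 1
r(c) = 4 + c
U(S) = 9 (U(S) = -3 + 2*6 = -3 + 12 = 9)
l(v, C) = 9 + C (l(v, C) = C + 9 = 9 + C)
l(E(-3), Y(-1))*r(-11) = (9 + 1)*(4 - 11) = 10*(-7) = -70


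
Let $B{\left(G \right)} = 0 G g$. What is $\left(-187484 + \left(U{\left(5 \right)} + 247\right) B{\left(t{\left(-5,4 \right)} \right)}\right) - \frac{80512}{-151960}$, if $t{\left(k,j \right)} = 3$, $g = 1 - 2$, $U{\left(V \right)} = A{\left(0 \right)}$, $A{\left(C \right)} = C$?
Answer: $- \frac{3561248516}{18995} \approx -1.8748 \cdot 10^{5}$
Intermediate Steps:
$U{\left(V \right)} = 0$
$g = -1$
$B{\left(G \right)} = 0$ ($B{\left(G \right)} = 0 G \left(-1\right) = 0 \left(-1\right) = 0$)
$\left(-187484 + \left(U{\left(5 \right)} + 247\right) B{\left(t{\left(-5,4 \right)} \right)}\right) - \frac{80512}{-151960} = \left(-187484 + \left(0 + 247\right) 0\right) - \frac{80512}{-151960} = \left(-187484 + 247 \cdot 0\right) - - \frac{10064}{18995} = \left(-187484 + 0\right) + \frac{10064}{18995} = -187484 + \frac{10064}{18995} = - \frac{3561248516}{18995}$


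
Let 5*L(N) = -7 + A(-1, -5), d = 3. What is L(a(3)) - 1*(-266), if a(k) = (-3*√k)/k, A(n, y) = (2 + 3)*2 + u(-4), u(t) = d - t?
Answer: 268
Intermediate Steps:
u(t) = 3 - t
A(n, y) = 17 (A(n, y) = (2 + 3)*2 + (3 - 1*(-4)) = 5*2 + (3 + 4) = 10 + 7 = 17)
a(k) = -3/√k
L(N) = 2 (L(N) = (-7 + 17)/5 = (⅕)*10 = 2)
L(a(3)) - 1*(-266) = 2 - 1*(-266) = 2 + 266 = 268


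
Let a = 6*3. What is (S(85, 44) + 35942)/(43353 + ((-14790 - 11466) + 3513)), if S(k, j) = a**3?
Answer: 20887/10305 ≈ 2.0269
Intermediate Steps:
a = 18
S(k, j) = 5832 (S(k, j) = 18**3 = 5832)
(S(85, 44) + 35942)/(43353 + ((-14790 - 11466) + 3513)) = (5832 + 35942)/(43353 + ((-14790 - 11466) + 3513)) = 41774/(43353 + (-26256 + 3513)) = 41774/(43353 - 22743) = 41774/20610 = 41774*(1/20610) = 20887/10305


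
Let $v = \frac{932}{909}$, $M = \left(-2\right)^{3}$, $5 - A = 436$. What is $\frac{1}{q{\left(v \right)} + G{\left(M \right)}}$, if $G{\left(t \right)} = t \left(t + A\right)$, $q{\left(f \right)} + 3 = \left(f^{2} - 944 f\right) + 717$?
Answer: $\frac{826281}{2692986658} \approx 0.00030683$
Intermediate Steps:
$A = -431$ ($A = 5 - 436 = -431$)
$M = -8$
$v = \frac{932}{909}$ ($v = 932 \cdot \frac{1}{909} = \frac{932}{909} \approx 1.0253$)
$q{\left(f \right)} = 714 + f^{2} - 944 f$ ($q{\left(f \right)} = -3 + \left(\left(f^{2} - 944 f\right) + 717\right) = -3 + \left(717 + f^{2} - 944 f\right) = 714 + f^{2} - 944 f$)
$G{\left(t \right)} = t \left(-431 + t\right)$ ($G{\left(t \right)} = t \left(t - 431\right) = t \left(-431 + t\right)$)
$\frac{1}{q{\left(v \right)} + G{\left(M \right)}} = \frac{1}{\left(714 + \left(\frac{932}{909}\right)^{2} - \frac{879808}{909}\right) - 8 \left(-431 - 8\right)} = \frac{1}{\left(714 + \frac{868624}{826281} - \frac{879808}{909}\right) - -3512} = \frac{1}{- \frac{208912214}{826281} + 3512} = \frac{1}{\frac{2692986658}{826281}} = \frac{826281}{2692986658}$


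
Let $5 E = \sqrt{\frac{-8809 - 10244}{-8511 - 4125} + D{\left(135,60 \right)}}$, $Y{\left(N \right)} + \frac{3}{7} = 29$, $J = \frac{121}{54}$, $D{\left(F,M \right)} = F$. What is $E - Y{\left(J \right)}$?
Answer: $- \frac{200}{7} + \frac{\sqrt{7474623}}{1170} \approx -26.235$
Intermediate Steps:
$J = \frac{121}{54}$ ($J = 121 \cdot \frac{1}{54} = \frac{121}{54} \approx 2.2407$)
$Y{\left(N \right)} = \frac{200}{7}$ ($Y{\left(N \right)} = - \frac{3}{7} + 29 = \frac{200}{7}$)
$E = \frac{\sqrt{7474623}}{1170}$ ($E = \frac{\sqrt{\frac{-8809 - 10244}{-8511 - 4125} + 135}}{5} = \frac{\sqrt{- \frac{19053}{-12636} + 135}}{5} = \frac{\sqrt{\left(-19053\right) \left(- \frac{1}{12636}\right) + 135}}{5} = \frac{\sqrt{\frac{2117}{1404} + 135}}{5} = \frac{\sqrt{\frac{191657}{1404}}}{5} = \frac{\frac{1}{234} \sqrt{7474623}}{5} = \frac{\sqrt{7474623}}{1170} \approx 2.3367$)
$E - Y{\left(J \right)} = \frac{\sqrt{7474623}}{1170} - \frac{200}{7} = - \frac{200}{7} + \frac{\sqrt{7474623}}{1170}$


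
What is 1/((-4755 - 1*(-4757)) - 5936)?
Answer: -1/5934 ≈ -0.00016852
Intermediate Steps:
1/((-4755 - 1*(-4757)) - 5936) = 1/((-4755 + 4757) - 5936) = 1/(2 - 5936) = 1/(-5934) = -1/5934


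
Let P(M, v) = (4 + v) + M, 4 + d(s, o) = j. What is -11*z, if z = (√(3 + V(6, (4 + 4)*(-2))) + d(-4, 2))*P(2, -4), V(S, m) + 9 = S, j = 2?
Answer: 44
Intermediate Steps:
d(s, o) = -2 (d(s, o) = -4 + 2 = -2)
P(M, v) = 4 + M + v
V(S, m) = -9 + S
z = -4 (z = (√(3 + (-9 + 6)) - 2)*(4 + 2 - 4) = (√(3 - 3) - 2)*2 = (√0 - 2)*2 = (0 - 2)*2 = -2*2 = -4)
-11*z = -11*(-4) = 44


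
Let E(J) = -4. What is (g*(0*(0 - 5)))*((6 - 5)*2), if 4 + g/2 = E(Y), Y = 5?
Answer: 0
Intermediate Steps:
g = -16 (g = -8 + 2*(-4) = -8 - 8 = -16)
(g*(0*(0 - 5)))*((6 - 5)*2) = (-0*(0 - 5))*((6 - 5)*2) = (-0*(-5))*(1*2) = -16*0*2 = 0*2 = 0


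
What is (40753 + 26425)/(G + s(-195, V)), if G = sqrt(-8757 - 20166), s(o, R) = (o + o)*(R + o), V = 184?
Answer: 96064540/6144341 - 67178*I*sqrt(28923)/18433023 ≈ 15.635 - 0.6198*I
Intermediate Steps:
s(o, R) = 2*o*(R + o) (s(o, R) = (2*o)*(R + o) = 2*o*(R + o))
G = I*sqrt(28923) (G = sqrt(-28923) = I*sqrt(28923) ≈ 170.07*I)
(40753 + 26425)/(G + s(-195, V)) = (40753 + 26425)/(I*sqrt(28923) + 2*(-195)*(184 - 195)) = 67178/(I*sqrt(28923) + 2*(-195)*(-11)) = 67178/(I*sqrt(28923) + 4290) = 67178/(4290 + I*sqrt(28923))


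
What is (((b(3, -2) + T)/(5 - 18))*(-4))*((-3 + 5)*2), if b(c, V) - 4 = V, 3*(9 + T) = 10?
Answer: -176/39 ≈ -4.5128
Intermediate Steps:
T = -17/3 (T = -9 + (⅓)*10 = -9 + 10/3 = -17/3 ≈ -5.6667)
b(c, V) = 4 + V
(((b(3, -2) + T)/(5 - 18))*(-4))*((-3 + 5)*2) = ((((4 - 2) - 17/3)/(5 - 18))*(-4))*((-3 + 5)*2) = (((2 - 17/3)/(-13))*(-4))*(2*2) = (-11/3*(-1/13)*(-4))*4 = ((11/39)*(-4))*4 = -44/39*4 = -176/39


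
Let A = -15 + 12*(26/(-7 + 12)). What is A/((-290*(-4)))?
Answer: 237/5800 ≈ 0.040862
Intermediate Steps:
A = 237/5 (A = -15 + 12*(26/5) = -15 + 312/5 = 237/5 ≈ 47.400)
A/((-290*(-4))) = 237/(5*((-290*(-4)))) = (237/5)/1160 = (237/5)*(1/1160) = 237/5800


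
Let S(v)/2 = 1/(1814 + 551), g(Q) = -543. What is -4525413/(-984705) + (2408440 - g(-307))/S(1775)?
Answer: 1870035148303767/656470 ≈ 2.8486e+9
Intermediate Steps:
S(v) = 2/2365 (S(v) = 2/(1814 + 551) = 2/2365)
-4525413/(-984705) + (2408440 - g(-307))/S(1775) = -4525413/(-984705) + (2408440 - 1*(-543))/(2/2365) = -4525413*(-1/984705) + (2408440 + 543)*(2365/2) = 1508471/328235 + 2408983*(2365/2) = 1508471/328235 + 5697244795/2 = 1870035148303767/656470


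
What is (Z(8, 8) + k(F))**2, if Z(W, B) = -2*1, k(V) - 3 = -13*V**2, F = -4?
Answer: 42849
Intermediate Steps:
k(V) = 3 - 13*V**2
Z(W, B) = -2
(Z(8, 8) + k(F))**2 = (-2 + (3 - 13*(-4)**2))**2 = (-2 + (3 - 13*16))**2 = (-2 + (3 - 208))**2 = (-2 - 205)**2 = (-207)**2 = 42849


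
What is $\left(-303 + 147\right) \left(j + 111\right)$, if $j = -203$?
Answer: $14352$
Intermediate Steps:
$\left(-303 + 147\right) \left(j + 111\right) = \left(-303 + 147\right) \left(-203 + 111\right) = \left(-156\right) \left(-92\right) = 14352$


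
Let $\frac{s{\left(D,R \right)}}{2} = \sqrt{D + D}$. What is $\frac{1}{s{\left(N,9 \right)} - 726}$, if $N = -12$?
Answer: $- \frac{121}{87862} - \frac{i \sqrt{6}}{131793} \approx -0.0013772 - 1.8586 \cdot 10^{-5} i$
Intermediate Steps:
$s{\left(D,R \right)} = 2 \sqrt{2} \sqrt{D}$ ($s{\left(D,R \right)} = 2 \sqrt{D + D} = 2 \sqrt{2 D} = 2 \sqrt{2} \sqrt{D}$)
$\frac{1}{s{\left(N,9 \right)} - 726} = \frac{1}{2 \sqrt{2} \sqrt{-12} - 726} = \frac{1}{2 \sqrt{2} \cdot 2 i \sqrt{3} - 726} = \frac{1}{4 i \sqrt{6} - 726} = \frac{1}{-726 + 4 i \sqrt{6}}$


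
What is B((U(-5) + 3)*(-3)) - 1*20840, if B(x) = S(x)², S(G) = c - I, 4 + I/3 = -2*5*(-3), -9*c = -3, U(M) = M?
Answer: -133271/9 ≈ -14808.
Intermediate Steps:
c = ⅓ (c = -⅑*(-3) = ⅓ ≈ 0.33333)
I = 78 (I = -12 + 3*(-2*5*(-3)) = -12 + 3*(-10*(-3)) = -12 + 3*30 = -12 + 90 = 78)
S(G) = -233/3 (S(G) = ⅓ - 1*78 = ⅓ - 78 = -233/3)
B(x) = 54289/9 (B(x) = (-233/3)² = 54289/9)
B((U(-5) + 3)*(-3)) - 1*20840 = 54289/9 - 1*20840 = 54289/9 - 20840 = -133271/9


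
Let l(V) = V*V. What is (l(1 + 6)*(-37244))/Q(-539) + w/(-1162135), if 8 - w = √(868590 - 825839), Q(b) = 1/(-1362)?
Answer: 2888591218323712/1162135 + √42751/1162135 ≈ 2.4856e+9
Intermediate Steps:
l(V) = V²
Q(b) = -1/1362
w = 8 - √42751 (w = 8 - √(868590 - 825839) = 8 - √42751 ≈ -198.76)
(l(1 + 6)*(-37244))/Q(-539) + w/(-1162135) = ((1 + 6)²*(-37244))/(-1/1362) + (8 - √42751)/(-1162135) = (7²*(-37244))*(-1362) + (8 - √42751)*(-1/1162135) = (49*(-37244))*(-1362) + (-8/1162135 + √42751/1162135) = -1824956*(-1362) + (-8/1162135 + √42751/1162135) = 2485590072 + (-8/1162135 + √42751/1162135) = 2888591218323712/1162135 + √42751/1162135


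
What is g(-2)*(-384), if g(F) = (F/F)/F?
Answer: 192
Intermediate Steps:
g(F) = 1/F
g(-2)*(-384) = -384/(-2) = -1/2*(-384) = 192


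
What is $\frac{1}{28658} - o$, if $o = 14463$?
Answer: $- \frac{414480653}{28658} \approx -14463.0$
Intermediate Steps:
$\frac{1}{28658} - o = \frac{1}{28658} - 14463 = - \frac{414480653}{28658}$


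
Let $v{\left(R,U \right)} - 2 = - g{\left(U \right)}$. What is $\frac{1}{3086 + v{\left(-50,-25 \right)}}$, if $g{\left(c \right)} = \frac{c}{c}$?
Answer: $\frac{1}{3087} \approx 0.00032394$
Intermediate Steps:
$g{\left(c \right)} = 1$
$v{\left(R,U \right)} = 1$ ($v{\left(R,U \right)} = 2 - 1 = 1$)
$\frac{1}{3086 + v{\left(-50,-25 \right)}} = \frac{1}{3086 + 1} = \frac{1}{3087}$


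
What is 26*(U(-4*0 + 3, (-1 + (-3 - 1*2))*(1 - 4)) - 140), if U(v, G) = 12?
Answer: -3328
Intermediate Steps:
26*(U(-4*0 + 3, (-1 + (-3 - 1*2))*(1 - 4)) - 140) = 26*(12 - 140) = 26*(-128) = -3328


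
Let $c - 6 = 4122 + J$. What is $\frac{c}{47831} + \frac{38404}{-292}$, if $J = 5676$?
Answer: $- \frac{458509739}{3491663} \approx -131.32$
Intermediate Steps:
$c = 9804$ ($c = 6 + \left(4122 + 5676\right) = 6 + 9798 = 9804$)
$\frac{c}{47831} + \frac{38404}{-292} = \frac{9804}{47831} + \frac{38404}{-292} = 9804 \cdot \frac{1}{47831} + 38404 \left(- \frac{1}{292}\right) = \frac{9804}{47831} - \frac{9601}{73} = - \frac{458509739}{3491663}$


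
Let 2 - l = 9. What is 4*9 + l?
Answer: 29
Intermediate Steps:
l = -7 (l = 2 - 1*9 = 2 - 9 = -7)
4*9 + l = 4*9 - 7 = 36 - 7 = 29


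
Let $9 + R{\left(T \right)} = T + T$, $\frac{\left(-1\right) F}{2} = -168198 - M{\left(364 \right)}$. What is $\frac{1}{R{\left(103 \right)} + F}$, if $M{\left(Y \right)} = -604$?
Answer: $\frac{1}{335385} \approx 2.9816 \cdot 10^{-6}$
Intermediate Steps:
$F = 335188$ ($F = - 2 \left(-168198 - -604\right) = - 2 \left(-168198 + 604\right) = \left(-2\right) \left(-167594\right) = 335188$)
$R{\left(T \right)} = -9 + 2 T$ ($R{\left(T \right)} = -9 + \left(T + T\right) = -9 + 2 T$)
$\frac{1}{R{\left(103 \right)} + F} = \frac{1}{\left(-9 + 2 \cdot 103\right) + 335188} = \frac{1}{\left(-9 + 206\right) + 335188} = \frac{1}{197 + 335188} = \frac{1}{335385}$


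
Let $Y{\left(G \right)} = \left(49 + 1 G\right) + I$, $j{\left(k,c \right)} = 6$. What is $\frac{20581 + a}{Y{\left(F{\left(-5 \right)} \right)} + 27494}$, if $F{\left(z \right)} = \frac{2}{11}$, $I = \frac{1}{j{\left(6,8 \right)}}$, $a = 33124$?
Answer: $\frac{3544530}{1817861} \approx 1.9498$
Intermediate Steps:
$I = \frac{1}{6} \approx 0.16667$
$F{\left(z \right)} = \frac{2}{11}$ ($F{\left(z \right)} = 2 \cdot \frac{1}{11} = \frac{2}{11}$)
$Y{\left(G \right)} = \frac{295}{6} + G$ ($Y{\left(G \right)} = \left(49 + 1 G\right) + \frac{1}{6} = \left(49 + G\right) + \frac{1}{6} = \frac{295}{6} + G$)
$\frac{20581 + a}{Y{\left(F{\left(-5 \right)} \right)} + 27494} = \frac{20581 + 33124}{\left(\frac{295}{6} + \frac{2}{11}\right) + 27494} = \frac{53705}{\frac{3257}{66} + 27494} = \frac{53705}{\frac{1817861}{66}} = 53705 \cdot \frac{66}{1817861} = \frac{3544530}{1817861}$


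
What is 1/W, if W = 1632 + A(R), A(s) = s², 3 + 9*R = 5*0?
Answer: 9/14689 ≈ 0.00061270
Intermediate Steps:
R = -⅓ (R = -⅓ + (5*0)/9 = -⅓ + (⅑)*0 = -⅓ + 0 = -⅓ ≈ -0.33333)
W = 14689/9 (W = 1632 + (-⅓)² = 1632 + ⅑ = 14689/9 ≈ 1632.1)
1/W = 1/(14689/9) = 9/14689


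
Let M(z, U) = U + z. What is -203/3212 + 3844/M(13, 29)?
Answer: 6169201/67452 ≈ 91.461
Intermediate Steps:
-203/3212 + 3844/M(13, 29) = -203/3212 + 3844/(29 + 13) = -203*1/3212 + 3844/42 = -203/3212 + 3844*(1/42) = -203/3212 + 1922/21 = 6169201/67452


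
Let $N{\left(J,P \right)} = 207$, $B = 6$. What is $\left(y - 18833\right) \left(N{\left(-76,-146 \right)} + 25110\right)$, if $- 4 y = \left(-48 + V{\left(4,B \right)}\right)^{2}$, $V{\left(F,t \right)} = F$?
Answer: $-489048489$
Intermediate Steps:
$y = -484$ ($y = - \frac{\left(-48 + 4\right)^{2}}{4} = - \frac{\left(-44\right)^{2}}{4} = \left(- \frac{1}{4}\right) 1936 = -484$)
$\left(y - 18833\right) \left(N{\left(-76,-146 \right)} + 25110\right) = \left(-484 - 18833\right) \left(207 + 25110\right) = \left(-19317\right) 25317 = -489048489$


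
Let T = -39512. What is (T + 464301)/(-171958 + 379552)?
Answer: 424789/207594 ≈ 2.0462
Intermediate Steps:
(T + 464301)/(-171958 + 379552) = (-39512 + 464301)/(-171958 + 379552) = 424789/207594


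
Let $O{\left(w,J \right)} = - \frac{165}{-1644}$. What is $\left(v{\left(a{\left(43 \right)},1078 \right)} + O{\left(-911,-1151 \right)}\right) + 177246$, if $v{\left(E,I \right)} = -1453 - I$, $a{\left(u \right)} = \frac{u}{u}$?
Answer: $\frac{95743875}{548} \approx 1.7472 \cdot 10^{5}$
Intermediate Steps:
$O{\left(w,J \right)} = \frac{55}{548}$ ($O{\left(w,J \right)} = \left(-165\right) \left(- \frac{1}{1644}\right) = \frac{55}{548}$)
$a{\left(u \right)} = 1$
$\left(v{\left(a{\left(43 \right)},1078 \right)} + O{\left(-911,-1151 \right)}\right) + 177246 = \left(\left(-1453 - 1078\right) + \frac{55}{548}\right) + 177246 = \left(-2531 + \frac{55}{548}\right) + 177246 = - \frac{1386933}{548} + 177246 = \frac{95743875}{548}$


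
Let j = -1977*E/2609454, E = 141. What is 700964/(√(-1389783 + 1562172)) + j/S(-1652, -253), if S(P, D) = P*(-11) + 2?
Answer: -30973/5269357444 + 700964*√172389/172389 ≈ 1688.3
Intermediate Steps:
j = -92919/869818 (j = -1977*141/2609454 = -278757*1/2609454 = -92919/869818 ≈ -0.10683)
S(P, D) = 2 - 11*P (S(P, D) = -11*P + 2 = 2 - 11*P)
700964/(√(-1389783 + 1562172)) + j/S(-1652, -253) = 700964/(√(-1389783 + 1562172)) - 92919/(869818*(2 - 11*(-1652))) = 700964/(√172389) - 92919/(869818*(2 + 18172)) = 700964*(√172389/172389) - 92919/869818/18174 = 700964*√172389/172389 - 92919/869818*1/18174 = 700964*√172389/172389 - 30973/5269357444 = -30973/5269357444 + 700964*√172389/172389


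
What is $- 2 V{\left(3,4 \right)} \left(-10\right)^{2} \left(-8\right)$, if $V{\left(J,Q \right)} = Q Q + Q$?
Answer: $32000$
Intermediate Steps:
$V{\left(J,Q \right)} = Q + Q^{2}$ ($V{\left(J,Q \right)} = Q^{2} + Q = Q + Q^{2}$)
$- 2 V{\left(3,4 \right)} \left(-10\right)^{2} \left(-8\right) = - 2 \cdot 4 \left(1 + 4\right) \left(-10\right)^{2} \left(-8\right) = - 2 \cdot 4 \cdot 5 \cdot 100 \left(-8\right) = \left(-2\right) 20 \cdot 100 \left(-8\right) = \left(-40\right) 100 \left(-8\right) = \left(-4000\right) \left(-8\right) = 32000$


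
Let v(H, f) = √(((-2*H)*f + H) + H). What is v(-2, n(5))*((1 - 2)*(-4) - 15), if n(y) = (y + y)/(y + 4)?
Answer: -22/3 ≈ -7.3333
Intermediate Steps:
n(y) = 2*y/(4 + y) (n(y) = (2*y)/(4 + y) = 2*y/(4 + y))
v(H, f) = √(2*H - 2*H*f) (v(H, f) = √((-2*H*f + H) + H) = √((H - 2*H*f) + H) = √(2*H - 2*H*f))
v(-2, n(5))*((1 - 2)*(-4) - 15) = (√2*√(-2*(1 - 2*5/(4 + 5))))*((1 - 2)*(-4) - 15) = (√2*√(-2*(1 - 2*5/9)))*(-1*(-4) - 15) = (√2*√(-2*(1 - 2*5/9)))*(4 - 15) = (√2*√(-2*(1 - 1*10/9)))*(-11) = (√2*√(-2*(1 - 10/9)))*(-11) = (√2*√(-2*(-⅑)))*(-11) = (√2*√(2/9))*(-11) = (√2*(√2/3))*(-11) = (⅔)*(-11) = -22/3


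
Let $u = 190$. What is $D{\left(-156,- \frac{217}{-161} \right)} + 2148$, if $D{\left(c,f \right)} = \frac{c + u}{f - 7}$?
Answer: $\frac{139229}{65} \approx 2142.0$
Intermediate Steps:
$D{\left(c,f \right)} = \frac{190 + c}{-7 + f}$ ($D{\left(c,f \right)} = \frac{c + 190}{f - 7} = \frac{190 + c}{-7 + f}$)
$D{\left(-156,- \frac{217}{-161} \right)} + 2148 = \frac{190 - 156}{-7 - \frac{217}{-161}} + 2148 = \frac{1}{-7 - - \frac{31}{23}} \cdot 34 + 2148 = \frac{1}{-7 + \frac{31}{23}} \cdot 34 + 2148 = \frac{1}{- \frac{130}{23}} \cdot 34 + 2148 = \left(- \frac{23}{130}\right) 34 + 2148 = - \frac{391}{65} + 2148 = \frac{139229}{65}$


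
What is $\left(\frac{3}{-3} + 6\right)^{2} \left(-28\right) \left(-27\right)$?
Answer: $18900$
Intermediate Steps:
$\left(\frac{3}{-3} + 6\right)^{2} \left(-28\right) \left(-27\right) = \left(3 \left(- \frac{1}{3}\right) + 6\right)^{2} \left(-28\right) \left(-27\right) = \left(-1 + 6\right)^{2} \left(-28\right) \left(-27\right) = 5^{2} \left(-28\right) \left(-27\right) = 25 \left(-28\right) \left(-27\right) = \left(-700\right) \left(-27\right) = 18900$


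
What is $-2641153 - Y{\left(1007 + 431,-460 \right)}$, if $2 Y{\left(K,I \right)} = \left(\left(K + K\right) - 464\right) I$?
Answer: $-2086393$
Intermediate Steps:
$Y{\left(K,I \right)} = \frac{I \left(-464 + 2 K\right)}{2}$ ($Y{\left(K,I \right)} = \frac{\left(\left(K + K\right) - 464\right) I}{2} = \frac{\left(2 K - 464\right) I}{2} = \frac{\left(-464 + 2 K\right) I}{2} = \frac{I \left(-464 + 2 K\right)}{2}$)
$-2641153 - Y{\left(1007 + 431,-460 \right)} = -2641153 - - 460 \left(-232 + \left(1007 + 431\right)\right) = -2641153 - - 460 \left(-232 + 1438\right) = -2641153 - \left(-460\right) 1206 = -2641153 - -554760 = -2641153 + 554760 = -2086393$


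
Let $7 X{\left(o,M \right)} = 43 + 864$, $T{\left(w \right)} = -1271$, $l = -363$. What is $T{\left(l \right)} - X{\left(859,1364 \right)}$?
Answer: $- \frac{9804}{7} \approx -1400.6$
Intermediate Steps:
$X{\left(o,M \right)} = \frac{907}{7}$ ($X{\left(o,M \right)} = \frac{43 + 864}{7} = \frac{1}{7} \cdot 907 = \frac{907}{7}$)
$T{\left(l \right)} - X{\left(859,1364 \right)} = -1271 - \frac{907}{7} = - \frac{9804}{7}$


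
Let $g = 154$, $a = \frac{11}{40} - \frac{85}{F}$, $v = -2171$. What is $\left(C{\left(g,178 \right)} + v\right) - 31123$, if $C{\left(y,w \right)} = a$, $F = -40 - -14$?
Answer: $- \frac{17311037}{520} \approx -33290.0$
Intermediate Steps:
$F = -26$ ($F = -40 + 14 = -26$)
$a = \frac{1843}{520}$ ($a = \frac{11}{40} - \frac{85}{-26} = 11 \cdot \frac{1}{40} - - \frac{85}{26} = \frac{11}{40} + \frac{85}{26} = \frac{1843}{520} \approx 3.5442$)
$C{\left(y,w \right)} = \frac{1843}{520}$
$\left(C{\left(g,178 \right)} + v\right) - 31123 = \left(\frac{1843}{520} - 2171\right) - 31123 = - \frac{1127077}{520} - 31123 = - \frac{17311037}{520}$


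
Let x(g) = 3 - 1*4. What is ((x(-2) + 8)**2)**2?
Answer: 2401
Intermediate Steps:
x(g) = -1 (x(g) = 3 - 4 = -1)
((x(-2) + 8)**2)**2 = ((-1 + 8)**2)**2 = (7**2)**2 = 49**2 = 2401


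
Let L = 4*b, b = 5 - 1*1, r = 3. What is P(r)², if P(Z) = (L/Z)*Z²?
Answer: 2304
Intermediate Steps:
b = 4 (b = 5 - 1 = 4)
L = 16 (L = 4*4 = 16)
P(Z) = 16*Z (P(Z) = (16/Z)*Z² = 16*Z)
P(r)² = (16*3)² = 48² = 2304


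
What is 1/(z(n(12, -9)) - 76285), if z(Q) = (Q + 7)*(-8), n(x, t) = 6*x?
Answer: -1/76917 ≈ -1.3001e-5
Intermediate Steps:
z(Q) = -56 - 8*Q (z(Q) = (7 + Q)*(-8) = -56 - 8*Q)
1/(z(n(12, -9)) - 76285) = 1/((-56 - 48*12) - 76285) = 1/((-56 - 8*72) - 76285) = 1/((-56 - 576) - 76285) = 1/(-632 - 76285) = 1/(-76917) = -1/76917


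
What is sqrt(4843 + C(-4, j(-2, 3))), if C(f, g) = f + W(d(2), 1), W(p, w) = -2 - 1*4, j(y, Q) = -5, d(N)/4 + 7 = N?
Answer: 3*sqrt(537) ≈ 69.520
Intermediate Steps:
d(N) = -28 + 4*N
W(p, w) = -6 (W(p, w) = -2 - 4 = -6)
C(f, g) = -6 + f (C(f, g) = f - 6 = -6 + f)
sqrt(4843 + C(-4, j(-2, 3))) = sqrt(4843 + (-6 - 4)) = sqrt(4843 - 10) = sqrt(4833) = 3*sqrt(537)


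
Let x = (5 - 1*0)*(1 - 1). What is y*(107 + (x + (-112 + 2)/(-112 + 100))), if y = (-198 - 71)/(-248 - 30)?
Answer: 187493/1668 ≈ 112.41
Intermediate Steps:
y = 269/278 (y = -269/(-278) = -269*(-1/278) = 269/278 ≈ 0.96763)
x = 0 (x = (5 + 0)*0 = 5*0 = 0)
y*(107 + (x + (-112 + 2)/(-112 + 100))) = 269*(107 + (0 + (-112 + 2)/(-112 + 100)))/278 = 269*(107 + (0 - 110/(-12)))/278 = 269*(107 + (0 - 110*(-1/12)))/278 = 269*(107 + (0 + 55/6))/278 = 269*(107 + 55/6)/278 = (269/278)*(697/6) = 187493/1668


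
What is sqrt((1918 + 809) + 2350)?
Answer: sqrt(5077) ≈ 71.253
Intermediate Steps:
sqrt((1918 + 809) + 2350) = sqrt(2727 + 2350) = sqrt(5077)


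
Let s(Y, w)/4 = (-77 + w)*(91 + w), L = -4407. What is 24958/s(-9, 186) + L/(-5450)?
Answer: 766357/754825 ≈ 1.0153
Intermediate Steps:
s(Y, w) = 4*(-77 + w)*(91 + w) (s(Y, w) = 4*((-77 + w)*(91 + w)) = 4*(-77 + w)*(91 + w))
24958/s(-9, 186) + L/(-5450) = 24958/(-28028 + 4*186**2 + 56*186) - 4407/(-5450) = 24958/(-28028 + 4*34596 + 10416) - 4407*(-1/5450) = 24958/(-28028 + 138384 + 10416) + 4407/5450 = 24958/120772 + 4407/5450 = 24958*(1/120772) + 4407/5450 = 12479/60386 + 4407/5450 = 766357/754825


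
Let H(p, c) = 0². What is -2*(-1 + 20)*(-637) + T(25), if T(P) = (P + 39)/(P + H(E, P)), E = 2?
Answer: 605214/25 ≈ 24209.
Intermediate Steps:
H(p, c) = 0
T(P) = (39 + P)/P (T(P) = (P + 39)/(P + 0) = (39 + P)/P)
-2*(-1 + 20)*(-637) + T(25) = -2*(-1 + 20)*(-637) + (39 + 25)/25 = -2*19*(-637) + (1/25)*64 = -38*(-637) + 64/25 = 24206 + 64/25 = 605214/25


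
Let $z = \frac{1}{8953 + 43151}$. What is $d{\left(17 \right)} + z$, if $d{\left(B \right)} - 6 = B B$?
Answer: $\frac{15370681}{52104} \approx 295.0$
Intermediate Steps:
$d{\left(B \right)} = 6 + B^{2}$ ($d{\left(B \right)} = 6 + B B = 6 + B^{2}$)
$z = \frac{1}{52104} \approx 1.9192 \cdot 10^{-5}$
$d{\left(17 \right)} + z = \left(6 + 17^{2}\right) + \frac{1}{52104} = \left(6 + 289\right) + \frac{1}{52104} = 295 + \frac{1}{52104} = \frac{15370681}{52104}$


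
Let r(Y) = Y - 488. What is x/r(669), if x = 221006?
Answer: 221006/181 ≈ 1221.0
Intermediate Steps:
r(Y) = -488 + Y
x/r(669) = 221006/(-488 + 669) = 221006/181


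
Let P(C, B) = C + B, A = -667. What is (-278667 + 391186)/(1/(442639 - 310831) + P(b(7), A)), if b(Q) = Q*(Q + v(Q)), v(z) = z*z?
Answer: -14830904352/36247199 ≈ -409.16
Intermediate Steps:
v(z) = z**2
b(Q) = Q*(Q + Q**2)
P(C, B) = B + C
(-278667 + 391186)/(1/(442639 - 310831) + P(b(7), A)) = (-278667 + 391186)/(1/(442639 - 310831) + (-667 + 7**2*(1 + 7))) = 112519/(1/131808 + (-667 + 49*8)) = 112519/(1/131808 + (-667 + 392)) = 112519/(1/131808 - 275) = 112519/(-36247199/131808) = 112519*(-131808/36247199) = -14830904352/36247199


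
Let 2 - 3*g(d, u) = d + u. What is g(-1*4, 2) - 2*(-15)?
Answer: 94/3 ≈ 31.333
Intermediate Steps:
g(d, u) = 2/3 - d/3 - u/3 (g(d, u) = 2/3 - (d + u)/3 = 2/3 + (-d/3 - u/3) = 2/3 - d/3 - u/3)
g(-1*4, 2) - 2*(-15) = (2/3 - (-1)*4/3 - 1/3*2) - 2*(-15) = (2/3 - 1/3*(-4) - 2/3) + 30 = (2/3 + 4/3 - 2/3) + 30 = 4/3 + 30 = 94/3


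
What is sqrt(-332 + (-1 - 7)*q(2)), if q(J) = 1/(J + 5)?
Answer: 2*I*sqrt(4081)/7 ≈ 18.252*I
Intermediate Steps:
q(J) = 1/(5 + J)
sqrt(-332 + (-1 - 7)*q(2)) = sqrt(-332 + (-1 - 7)/(5 + 2)) = sqrt(-332 - 8/7) = sqrt(-2332/7) = 2*I*sqrt(4081)/7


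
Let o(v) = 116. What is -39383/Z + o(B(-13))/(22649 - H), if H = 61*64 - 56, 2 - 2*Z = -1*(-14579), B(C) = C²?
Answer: 494190166/91354059 ≈ 5.4096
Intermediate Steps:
Z = -14577/2 (Z = 1 - (-1)*(-14579)/2 = 1 - ½*14579 = 1 - 14579/2 = -14577/2 ≈ -7288.5)
H = 3848 (H = 3904 - 56 = 3848)
-39383/Z + o(B(-13))/(22649 - H) = -39383/(-14577/2) + 116/(22649 - 1*3848) = -39383*(-2/14577) + 116/(22649 - 3848) = 78766/14577 + 116/18801 = 494190166/91354059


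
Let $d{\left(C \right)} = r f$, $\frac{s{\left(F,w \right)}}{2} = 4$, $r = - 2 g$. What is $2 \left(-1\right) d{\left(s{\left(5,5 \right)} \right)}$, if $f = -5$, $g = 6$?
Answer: $-120$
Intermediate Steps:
$r = -12$ ($r = \left(-2\right) 6 = -12$)
$s{\left(F,w \right)} = 8$ ($s{\left(F,w \right)} = 2 \cdot 4 = 8$)
$d{\left(C \right)} = 60$ ($d{\left(C \right)} = \left(-12\right) \left(-5\right) = 60$)
$2 \left(-1\right) d{\left(s{\left(5,5 \right)} \right)} = 2 \left(-1\right) 60 = \left(-2\right) 60 = -120$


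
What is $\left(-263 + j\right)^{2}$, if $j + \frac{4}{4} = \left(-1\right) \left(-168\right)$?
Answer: $9216$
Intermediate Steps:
$j = 167$ ($j = -1 - -168 = -1 + 168 = 167$)
$\left(-263 + j\right)^{2} = \left(-263 + 167\right)^{2} = \left(-96\right)^{2} = 9216$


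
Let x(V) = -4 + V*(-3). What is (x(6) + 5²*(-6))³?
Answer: -5088448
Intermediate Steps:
x(V) = -4 - 3*V
(x(6) + 5²*(-6))³ = ((-4 - 3*6) + 5²*(-6))³ = ((-4 - 18) + 25*(-6))³ = (-22 - 150)³ = (-172)³ = -5088448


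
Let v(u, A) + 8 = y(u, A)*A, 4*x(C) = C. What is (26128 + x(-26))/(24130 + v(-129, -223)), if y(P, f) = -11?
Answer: 52243/53150 ≈ 0.98293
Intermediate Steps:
x(C) = C/4
v(u, A) = -8 - 11*A
(26128 + x(-26))/(24130 + v(-129, -223)) = (26128 + (¼)*(-26))/(24130 + (-8 - 11*(-223))) = (26128 - 13/2)/(24130 + (-8 + 2453)) = 52243/(2*(24130 + 2445)) = (52243/2)/26575 = (52243/2)*(1/26575) = 52243/53150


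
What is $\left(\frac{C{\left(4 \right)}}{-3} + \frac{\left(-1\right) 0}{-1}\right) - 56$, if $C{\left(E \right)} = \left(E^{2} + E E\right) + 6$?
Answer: $- \frac{206}{3} \approx -68.667$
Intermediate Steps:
$C{\left(E \right)} = 6 + 2 E^{2}$ ($C{\left(E \right)} = \left(E^{2} + E^{2}\right) + 6 = 2 E^{2} + 6 = 6 + 2 E^{2}$)
$\left(\frac{C{\left(4 \right)}}{-3} + \frac{\left(-1\right) 0}{-1}\right) - 56 = \left(\frac{6 + 2 \cdot 4^{2}}{-3} + \frac{\left(-1\right) 0}{-1}\right) - 56 = \left(\left(6 + 2 \cdot 16\right) \left(- \frac{1}{3}\right) + 0 \left(-1\right)\right) - 56 = \left(\left(6 + 32\right) \left(- \frac{1}{3}\right) + 0\right) - 56 = \left(38 \left(- \frac{1}{3}\right) + 0\right) - 56 = \left(- \frac{38}{3} + 0\right) - 56 = - \frac{38}{3} - 56 = - \frac{206}{3}$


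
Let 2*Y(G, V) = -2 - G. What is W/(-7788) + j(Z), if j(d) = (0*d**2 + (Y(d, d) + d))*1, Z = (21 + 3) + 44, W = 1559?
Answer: 255445/7788 ≈ 32.800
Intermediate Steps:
Y(G, V) = -1 - G/2 (Y(G, V) = (-2 - G)/2 = -1 - G/2)
Z = 68 (Z = 24 + 44 = 68)
j(d) = -1 + d/2 (j(d) = (0*d**2 + ((-1 - d/2) + d))*1 = (0 + (-1 + d/2))*1 = (-1 + d/2)*1 = -1 + d/2)
W/(-7788) + j(Z) = 1559/(-7788) + (-1 + (1/2)*68) = 1559*(-1/7788) + (-1 + 34) = -1559/7788 + 33 = 255445/7788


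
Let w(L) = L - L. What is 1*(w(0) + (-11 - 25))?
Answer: -36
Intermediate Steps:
w(L) = 0
1*(w(0) + (-11 - 25)) = 1*(0 + (-11 - 25)) = 1*(0 - 36) = 1*(-36) = -36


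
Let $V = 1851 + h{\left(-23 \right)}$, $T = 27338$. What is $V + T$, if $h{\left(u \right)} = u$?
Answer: $29166$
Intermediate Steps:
$V = 1828$ ($V = 1851 - 23 = 1828$)
$V + T = 1828 + 27338 = 29166$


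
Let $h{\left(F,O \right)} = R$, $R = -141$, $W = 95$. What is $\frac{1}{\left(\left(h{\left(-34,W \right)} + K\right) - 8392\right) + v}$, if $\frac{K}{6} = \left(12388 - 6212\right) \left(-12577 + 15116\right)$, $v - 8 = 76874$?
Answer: $\frac{1}{94153533} \approx 1.0621 \cdot 10^{-8}$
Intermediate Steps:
$h{\left(F,O \right)} = -141$
$v = 76882$ ($v = 8 + 76874 = 76882$)
$K = 94085184$ ($K = 6 \left(12388 - 6212\right) \left(-12577 + 15116\right) = 6 \cdot 6176 \cdot 2539 = 6 \cdot 15680864 = 94085184$)
$\frac{1}{\left(\left(h{\left(-34,W \right)} + K\right) - 8392\right) + v} = \frac{1}{\left(\left(-141 + 94085184\right) - 8392\right) + 76882} = \frac{1}{\left(94085043 - 8392\right) + 76882} = \frac{1}{94076651 + 76882} = \frac{1}{94153533}$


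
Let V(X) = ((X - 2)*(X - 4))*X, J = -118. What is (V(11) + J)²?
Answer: 330625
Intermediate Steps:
V(X) = X*(-4 + X)*(-2 + X) (V(X) = ((-2 + X)*(-4 + X))*X = ((-4 + X)*(-2 + X))*X = X*(-4 + X)*(-2 + X))
(V(11) + J)² = (11*(8 + 11² - 6*11) - 118)² = (11*(8 + 121 - 66) - 118)² = (11*63 - 118)² = (693 - 118)² = 575² = 330625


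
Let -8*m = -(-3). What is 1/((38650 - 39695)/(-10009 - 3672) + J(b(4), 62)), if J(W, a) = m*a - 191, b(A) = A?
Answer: -54724/11720437 ≈ -0.0046691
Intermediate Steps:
m = -3/8 (m = -(-3)*(-1*1)/8 = -(-3)*(-1)/8 = -⅛*3 = -3/8 ≈ -0.37500)
J(W, a) = -191 - 3*a/8 (J(W, a) = -3*a/8 - 191 = -191 - 3*a/8)
1/((38650 - 39695)/(-10009 - 3672) + J(b(4), 62)) = 1/((38650 - 39695)/(-10009 - 3672) + (-191 - 3/8*62)) = 1/(-1045/(-13681) + (-191 - 93/4)) = 1/(-1045*(-1/13681) - 857/4) = 1/(1045/13681 - 857/4) = 1/(-11720437/54724) = -54724/11720437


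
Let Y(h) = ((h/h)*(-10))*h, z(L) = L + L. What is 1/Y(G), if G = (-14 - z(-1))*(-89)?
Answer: -1/10680 ≈ -9.3633e-5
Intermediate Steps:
z(L) = 2*L
G = 1068 (G = (-14 - 2*(-1))*(-89) = (-14 - 1*(-2))*(-89) = (-14 + 2)*(-89) = -12*(-89) = 1068)
Y(h) = -10*h (Y(h) = (1*(-10))*h = -10*h)
1/Y(G) = 1/(-10*1068) = 1/(-10680) = -1/10680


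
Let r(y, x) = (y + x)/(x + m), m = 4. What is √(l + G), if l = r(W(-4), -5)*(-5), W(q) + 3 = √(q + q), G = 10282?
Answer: √(10242 + 10*I*√2) ≈ 101.2 + 0.0699*I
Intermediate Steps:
W(q) = -3 + √2*√q (W(q) = -3 + √(q + q) = -3 + √(2*q) = -3 + √2*√q)
r(y, x) = (x + y)/(4 + x) (r(y, x) = (y + x)/(x + 4) = (x + y)/(4 + x))
l = -40 + 10*I*√2 (l = ((-5 + (-3 + √2*√(-4)))/(4 - 5))*(-5) = ((-5 + (-3 + √2*(2*I)))/(-1))*(-5) = -(-5 + (-3 + 2*I*√2))*(-5) = -(-8 + 2*I*√2)*(-5) = (8 - 2*I*√2)*(-5) = -40 + 10*I*√2 ≈ -40.0 + 14.142*I)
√(l + G) = √((-40 + 10*I*√2) + 10282) = √(10242 + 10*I*√2)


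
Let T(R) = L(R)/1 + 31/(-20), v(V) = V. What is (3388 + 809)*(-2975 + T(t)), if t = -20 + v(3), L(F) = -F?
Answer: -248424627/20 ≈ -1.2421e+7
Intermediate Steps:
t = -17 (t = -20 + 3 = -17)
T(R) = -31/20 - R (T(R) = -R/1 + 31/(-20) = -R*1 + 31*(-1/20) = -R - 31/20 = -31/20 - R)
(3388 + 809)*(-2975 + T(t)) = (3388 + 809)*(-2975 + (-31/20 - 1*(-17))) = 4197*(-2975 + (-31/20 + 17)) = 4197*(-2975 + 309/20) = 4197*(-59191/20) = -248424627/20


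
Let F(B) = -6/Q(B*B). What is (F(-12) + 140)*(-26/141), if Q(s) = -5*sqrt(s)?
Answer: -6071/235 ≈ -25.834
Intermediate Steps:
F(B) = 6/(5*sqrt(B**2)) (F(B) = -6*(-1/(5*sqrt(B**2))) = -(-6)/(5*sqrt(B**2)) = 6/(5*sqrt(B**2)))
(F(-12) + 140)*(-26/141) = (6/(5*sqrt((-12)**2)) + 140)*(-26/141) = (6/(5*sqrt(144)) + 140)*(-26*1/141) = ((6/5)*(1/12) + 140)*(-26/141) = (1/10 + 140)*(-26/141) = (1401/10)*(-26/141) = -6071/235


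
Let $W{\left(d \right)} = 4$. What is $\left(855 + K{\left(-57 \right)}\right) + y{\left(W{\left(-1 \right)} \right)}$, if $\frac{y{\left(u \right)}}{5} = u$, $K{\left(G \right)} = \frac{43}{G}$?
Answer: $\frac{49832}{57} \approx 874.25$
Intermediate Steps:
$y{\left(u \right)} = 5 u$
$\left(855 + K{\left(-57 \right)}\right) + y{\left(W{\left(-1 \right)} \right)} = \left(855 + \frac{43}{-57}\right) + 5 \cdot 4 = \left(855 + 43 \left(- \frac{1}{57}\right)\right) + 20 = \left(855 - \frac{43}{57}\right) + 20 = \frac{48692}{57} + 20 = \frac{49832}{57}$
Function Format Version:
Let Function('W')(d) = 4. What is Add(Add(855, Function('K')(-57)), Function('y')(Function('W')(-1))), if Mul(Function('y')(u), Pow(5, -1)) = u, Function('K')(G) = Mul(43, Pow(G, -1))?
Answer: Rational(49832, 57) ≈ 874.25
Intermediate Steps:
Function('y')(u) = Mul(5, u)
Add(Add(855, Function('K')(-57)), Function('y')(Function('W')(-1))) = Add(Add(855, Mul(43, Pow(-57, -1))), Mul(5, 4)) = Add(Add(855, Mul(43, Rational(-1, 57))), 20) = Add(Add(855, Rational(-43, 57)), 20) = Add(Rational(48692, 57), 20) = Rational(49832, 57)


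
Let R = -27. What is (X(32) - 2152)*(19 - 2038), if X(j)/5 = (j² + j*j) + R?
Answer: -16057107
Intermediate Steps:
X(j) = -135 + 10*j² (X(j) = 5*((j² + j*j) - 27) = 5*((j² + j²) - 27) = 5*(2*j² - 27) = 5*(-27 + 2*j²) = -135 + 10*j²)
(X(32) - 2152)*(19 - 2038) = ((-135 + 10*32²) - 2152)*(19 - 2038) = ((-135 + 10*1024) - 2152)*(-2019) = ((-135 + 10240) - 2152)*(-2019) = (10105 - 2152)*(-2019) = 7953*(-2019) = -16057107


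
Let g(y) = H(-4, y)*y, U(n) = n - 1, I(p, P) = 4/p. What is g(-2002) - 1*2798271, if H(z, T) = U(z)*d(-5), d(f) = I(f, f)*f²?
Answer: -2998471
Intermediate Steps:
U(n) = -1 + n
d(f) = 4*f (d(f) = (4/f)*f² = 4*f)
H(z, T) = 20 - 20*z (H(z, T) = (-1 + z)*(4*(-5)) = (-1 + z)*(-20) = 20 - 20*z)
g(y) = 100*y (g(y) = (20 - 20*(-4))*y = (20 + 80)*y = 100*y)
g(-2002) - 1*2798271 = 100*(-2002) - 1*2798271 = -200200 - 2798271 = -2998471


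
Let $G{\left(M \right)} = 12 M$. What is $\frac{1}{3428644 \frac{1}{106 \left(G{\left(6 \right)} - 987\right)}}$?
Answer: $- \frac{48495}{1714322} \approx -0.028288$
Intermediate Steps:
$\frac{1}{3428644 \frac{1}{106 \left(G{\left(6 \right)} - 987\right)}} = \frac{1}{3428644 \frac{1}{106 \left(12 \cdot 6 - 987\right)}} = \frac{1}{3428644 \frac{1}{106 \left(72 - 987\right)}} = \frac{1}{3428644 \frac{1}{106 \left(-915\right)}} = \frac{1}{3428644 \frac{1}{-96990}} = \frac{1}{3428644 \left(- \frac{1}{96990}\right)} = \frac{1}{- \frac{1714322}{48495}} = - \frac{48495}{1714322}$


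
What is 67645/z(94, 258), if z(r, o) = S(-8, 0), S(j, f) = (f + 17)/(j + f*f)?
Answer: -541160/17 ≈ -31833.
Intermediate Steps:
S(j, f) = (17 + f)/(j + f**2)
z(r, o) = -17/8 (z(r, o) = (17 + 0)/(-8 + 0**2) = 17/(-8 + 0) = 17/(-8) = -1/8*17 = -17/8)
67645/z(94, 258) = 67645/(-17/8) = 67645*(-8/17) = -541160/17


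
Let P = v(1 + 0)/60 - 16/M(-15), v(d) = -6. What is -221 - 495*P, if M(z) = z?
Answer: -1399/2 ≈ -699.50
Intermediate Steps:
P = 29/30 (P = -6/60 - 16/(-15) = -6*1/60 - 16*(-1/15) = -⅒ + 16/15 = 29/30 ≈ 0.96667)
-221 - 495*P = -221 - 495*29/30 = -221 - 957/2 = -1399/2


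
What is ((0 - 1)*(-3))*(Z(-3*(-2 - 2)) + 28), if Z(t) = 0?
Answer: 84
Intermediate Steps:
((0 - 1)*(-3))*(Z(-3*(-2 - 2)) + 28) = ((0 - 1)*(-3))*(0 + 28) = -1*(-3)*28 = 3*28 = 84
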